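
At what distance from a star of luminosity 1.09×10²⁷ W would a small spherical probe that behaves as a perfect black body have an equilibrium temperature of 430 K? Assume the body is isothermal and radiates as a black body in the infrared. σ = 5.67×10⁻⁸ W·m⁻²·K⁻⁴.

d ≈ 1.06×10¹¹ m

For an isothermal black-emitting sphere, (1−a)S·πr² = σ·4πr²·T⁴ ⇒ S = 4σT⁴/(1−a).
S = 4·5.67×10⁻⁸·(430)⁴/1.00 = 7754 W/m².
Flux falls as S = L/(4πd²), so d = √(L/(4πS)) = √(1.09×10²⁷/(4π·7754)).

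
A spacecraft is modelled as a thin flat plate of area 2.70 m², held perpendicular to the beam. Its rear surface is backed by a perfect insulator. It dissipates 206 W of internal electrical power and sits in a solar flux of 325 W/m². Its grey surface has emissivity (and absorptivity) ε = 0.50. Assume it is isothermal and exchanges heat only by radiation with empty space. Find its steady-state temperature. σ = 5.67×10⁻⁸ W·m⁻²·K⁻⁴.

At steady state, absorbed solar power + internal power = radiated power.
Absorbed: α·S·A_cross = 0.50·325·2.700 = 438.8 W (cross-section A).
Total input = 438.8 + 206 = 644.8 W.
Radiated: εσ·A_surf·T⁴ with A_surf = A = 2.700 m².
T⁴ = 644.8/(0.50·5.67×10⁻⁸·2.700) = 8.423×10⁹ K⁴.

T ≈ 303 K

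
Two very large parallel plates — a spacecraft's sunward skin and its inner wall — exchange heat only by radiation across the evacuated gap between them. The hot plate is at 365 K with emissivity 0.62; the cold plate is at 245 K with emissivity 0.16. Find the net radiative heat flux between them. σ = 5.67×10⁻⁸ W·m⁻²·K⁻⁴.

q ≈ 117 W/m²

For two infinite grey parallel plates, q = σ(T₁⁴ − T₂⁴)/(1/ε₁ + 1/ε₂ − 1).
T₁⁴ − T₂⁴ = 1.775×10¹⁰ − 3.603×10⁹ = 1.415×10¹⁰ K⁴.
1/ε₁ + 1/ε₂ − 1 = 1.613 + 6.250 − 1 = 6.863.
q = 5.67×10⁻⁸ × 1.415×10¹⁰ / 6.863.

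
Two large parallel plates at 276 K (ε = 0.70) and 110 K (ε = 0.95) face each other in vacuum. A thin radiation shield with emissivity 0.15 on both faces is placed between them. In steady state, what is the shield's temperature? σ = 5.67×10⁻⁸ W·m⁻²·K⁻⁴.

In steady state the net flux on the hot side equals that on the cold side.
σ(T₁⁴−T_s⁴)/D₁ = σ(T_s⁴−T₂⁴)/D₂, with D₁ = 1/ε₁+1/ε_s−1 = 7.095, D₂ = 1/ε_s+1/ε₂−1 = 6.719.
Solve for T_s⁴: T_s⁴ = (D₂·T₁⁴ + D₁·T₂⁴)/(D₁+D₂) = 2.898×10⁹ K⁴.

T_s ≈ 232 K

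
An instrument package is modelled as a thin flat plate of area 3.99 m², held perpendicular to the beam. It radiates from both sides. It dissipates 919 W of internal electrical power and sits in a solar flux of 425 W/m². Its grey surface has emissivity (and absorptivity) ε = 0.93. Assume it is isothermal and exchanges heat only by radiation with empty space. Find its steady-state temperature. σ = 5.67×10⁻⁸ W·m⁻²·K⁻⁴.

At steady state, absorbed solar power + internal power = radiated power.
Absorbed: α·S·A_cross = 0.93·425·3.990 = 1577 W (cross-section A).
Total input = 1577 + 919 = 2496 W.
Radiated: εσ·A_surf·T⁴ with A_surf = 2A = 7.980 m².
T⁴ = 2496/(0.93·5.67×10⁻⁸·7.980) = 5.932×10⁹ K⁴.

T ≈ 278 K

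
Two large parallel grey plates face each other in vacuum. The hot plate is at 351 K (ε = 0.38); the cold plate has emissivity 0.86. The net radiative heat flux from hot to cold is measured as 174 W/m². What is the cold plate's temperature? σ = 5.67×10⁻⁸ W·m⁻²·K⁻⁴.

q = σ(T₁⁴ − T₂⁴)/(1/ε₁ + 1/ε₂ − 1); denominator = 2.794.
T₂⁴ = T₁⁴ − q·(1/ε₁+1/ε₂−1)/σ = 1.518×10¹⁰ − 174·2.794/5.67×10⁻⁸
    = 6.603×10⁹ K⁴.

T₂ ≈ 285 K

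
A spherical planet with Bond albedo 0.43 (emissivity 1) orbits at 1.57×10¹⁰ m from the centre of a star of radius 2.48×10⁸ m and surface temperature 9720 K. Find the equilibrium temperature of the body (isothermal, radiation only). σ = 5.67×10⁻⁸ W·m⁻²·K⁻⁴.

The star's surface emits σT_*⁴; at distance d the flux is S = σT_*⁴(R_*/d)².
S = 5.67×10⁻⁸·(9720)⁴·(2.48×10⁸/1.57×10¹⁰)² = 1.263×10⁵ W/m².
For an isothermal sphere T⁴ = (1−a)S/(4σ) = 3.174×10¹¹ K⁴.

T ≈ 751 K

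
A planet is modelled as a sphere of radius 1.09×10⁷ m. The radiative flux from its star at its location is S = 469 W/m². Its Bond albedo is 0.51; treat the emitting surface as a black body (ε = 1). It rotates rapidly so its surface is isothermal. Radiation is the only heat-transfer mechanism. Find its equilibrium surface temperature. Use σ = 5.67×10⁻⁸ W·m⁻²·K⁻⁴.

At equilibrium, absorbed power = emitted power.
Absorbing cross-section = πr² = 3.733×10¹⁴ m²; emitting surface = 4πr² = 1.493×10¹⁵ m² (ratio 4).
(1−a)S·A_cross = εσ·A_surf·T⁴  ⇒  T⁴ = (1−a)S/(4σ).
T⁴ = 0.490·469/(4·5.67×10⁻⁸) = 1.013×10⁹ K⁴.
T = (1.013×10⁹)^(1/4).

T ≈ 178 K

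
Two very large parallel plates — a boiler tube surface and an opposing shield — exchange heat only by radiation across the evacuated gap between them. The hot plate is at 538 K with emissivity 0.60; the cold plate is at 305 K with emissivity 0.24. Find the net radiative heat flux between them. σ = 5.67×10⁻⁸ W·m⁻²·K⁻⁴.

q ≈ 881 W/m²

For two infinite grey parallel plates, q = σ(T₁⁴ − T₂⁴)/(1/ε₁ + 1/ε₂ − 1).
T₁⁴ − T₂⁴ = 8.378×10¹⁰ − 8.654×10⁹ = 7.512×10¹⁰ K⁴.
1/ε₁ + 1/ε₂ − 1 = 1.667 + 4.167 − 1 = 4.833.
q = 5.67×10⁻⁸ × 7.512×10¹⁰ / 4.833.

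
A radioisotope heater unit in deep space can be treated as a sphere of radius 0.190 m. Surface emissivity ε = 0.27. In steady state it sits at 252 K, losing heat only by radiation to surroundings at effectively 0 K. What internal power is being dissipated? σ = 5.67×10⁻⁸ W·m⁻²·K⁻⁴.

P ≈ 28.0 W

Steady state: P = εσA T⁴.
A = 4πr² = 0.4536 m²; T⁴ = (252)⁴ = 4.033×10⁹ K⁴.
P = 0.27 × 5.67×10⁻⁸ × 0.4536 × 4.033×10⁹.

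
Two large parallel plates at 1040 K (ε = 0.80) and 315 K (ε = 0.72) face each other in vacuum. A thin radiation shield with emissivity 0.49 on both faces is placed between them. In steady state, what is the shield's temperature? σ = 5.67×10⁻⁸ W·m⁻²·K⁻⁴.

In steady state the net flux on the hot side equals that on the cold side.
σ(T₁⁴−T_s⁴)/D₁ = σ(T_s⁴−T₂⁴)/D₂, with D₁ = 1/ε₁+1/ε_s−1 = 2.291, D₂ = 1/ε_s+1/ε₂−1 = 2.430.
Solve for T_s⁴: T_s⁴ = (D₂·T₁⁴ + D₁·T₂⁴)/(D₁+D₂) = 6.069×10¹¹ K⁴.

T_s ≈ 883 K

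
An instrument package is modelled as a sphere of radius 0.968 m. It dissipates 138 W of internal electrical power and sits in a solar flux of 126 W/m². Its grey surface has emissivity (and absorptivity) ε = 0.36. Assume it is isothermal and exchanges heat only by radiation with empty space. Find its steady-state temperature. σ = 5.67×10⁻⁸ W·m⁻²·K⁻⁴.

At steady state, absorbed solar power + internal power = radiated power.
Absorbed: α·S·A_cross = 0.36·126·2.944 = 133.5 W (cross-section πr²).
Total input = 133.5 + 138 = 271.5 W.
Radiated: εσ·A_surf·T⁴ with A_surf = 4πr² = 11.77 m².
T⁴ = 271.5/(0.36·5.67×10⁻⁸·11.77) = 1.130×10⁹ K⁴.

T ≈ 183 K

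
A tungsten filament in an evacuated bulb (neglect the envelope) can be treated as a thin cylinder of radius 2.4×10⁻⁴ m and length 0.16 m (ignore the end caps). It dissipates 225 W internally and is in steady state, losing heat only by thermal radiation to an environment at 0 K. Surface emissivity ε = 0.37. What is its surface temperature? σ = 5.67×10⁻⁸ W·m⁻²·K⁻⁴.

T ≈ 2580 K

Steady state: internal power = radiated power, P = εσA T⁴.
Radiating area A = 2πrL = 2.413×10⁻⁴ m².
T⁴ = P/(εσA) = 225/(0.37·5.67×10⁻⁸·2.413×10⁻⁴) = 4.445×10¹³ K⁴.
T = (4.445×10¹³)^(1/4).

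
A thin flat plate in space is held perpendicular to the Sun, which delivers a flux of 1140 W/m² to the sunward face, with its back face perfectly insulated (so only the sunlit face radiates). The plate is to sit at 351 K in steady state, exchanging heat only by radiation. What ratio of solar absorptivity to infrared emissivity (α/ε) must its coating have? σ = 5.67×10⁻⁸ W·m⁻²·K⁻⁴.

α/ε ≈ 0.755

Balance: αS·A = εσ·1A·T⁴ ⇒ α/ε = σT⁴/S.
α/ε = 5.67×10⁻⁸·(351)⁴/1140 = 5.67×10⁻⁸·1.518×10¹⁰/1140.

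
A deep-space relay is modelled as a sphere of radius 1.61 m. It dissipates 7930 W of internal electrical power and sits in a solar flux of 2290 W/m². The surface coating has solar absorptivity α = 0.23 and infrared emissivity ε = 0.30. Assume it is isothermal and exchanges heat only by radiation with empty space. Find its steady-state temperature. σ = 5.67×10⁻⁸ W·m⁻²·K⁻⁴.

T ≈ 385 K

At steady state, absorbed solar power + internal power = radiated power.
Absorbed: α·S·A_cross = 0.23·2290·8.143 = 4289 W (cross-section πr²).
Total input = 4289 + 7930 = 12220 W.
Radiated: εσ·A_surf·T⁴ with A_surf = 4πr² = 32.57 m².
T⁴ = 12220/(0.30·5.67×10⁻⁸·32.57) = 2.205×10¹⁰ K⁴.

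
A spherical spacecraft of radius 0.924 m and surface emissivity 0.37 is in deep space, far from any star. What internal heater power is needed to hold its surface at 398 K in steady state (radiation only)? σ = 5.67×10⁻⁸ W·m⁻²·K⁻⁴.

P = εσ·4πr²·T⁴.
4πr² = 10.73 m²; T⁴ = 2.509×10¹⁰ K⁴.
P = 0.37·5.67×10⁻⁸·10.73·2.509×10¹⁰.

P ≈ 5650 W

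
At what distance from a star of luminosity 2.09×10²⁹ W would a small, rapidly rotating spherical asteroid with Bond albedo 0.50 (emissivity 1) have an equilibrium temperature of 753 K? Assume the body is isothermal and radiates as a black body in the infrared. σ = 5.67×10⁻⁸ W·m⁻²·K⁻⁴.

d ≈ 3.38×10¹¹ m

For an isothermal black-emitting sphere, (1−a)S·πr² = σ·4πr²·T⁴ ⇒ S = 4σT⁴/(1−a).
S = 4·5.67×10⁻⁸·(753)⁴/0.500 = 1.458×10⁵ W/m².
Flux falls as S = L/(4πd²), so d = √(L/(4πS)) = √(2.09×10²⁹/(4π·1.458×10⁵)).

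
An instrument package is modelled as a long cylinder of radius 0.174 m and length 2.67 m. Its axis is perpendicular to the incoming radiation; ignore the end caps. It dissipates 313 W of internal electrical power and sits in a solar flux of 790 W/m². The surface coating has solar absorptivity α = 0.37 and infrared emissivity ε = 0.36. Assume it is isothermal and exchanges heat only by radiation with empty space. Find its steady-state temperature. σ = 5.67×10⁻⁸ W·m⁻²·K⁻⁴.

T ≈ 315 K

At steady state, absorbed solar power + internal power = radiated power.
Absorbed: α·S·A_cross = 0.37·790·0.9292 = 271.6 W (cross-section 2rL).
Total input = 271.6 + 313 = 584.6 W.
Radiated: εσ·A_surf·T⁴ with A_surf = 2πrL = 2.919 m².
T⁴ = 584.6/(0.36·5.67×10⁻⁸·2.919) = 9.811×10⁹ K⁴.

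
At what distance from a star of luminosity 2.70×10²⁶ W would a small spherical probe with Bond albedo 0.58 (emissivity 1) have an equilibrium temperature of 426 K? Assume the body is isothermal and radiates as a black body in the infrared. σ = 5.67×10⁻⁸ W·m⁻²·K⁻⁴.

For an isothermal black-emitting sphere, (1−a)S·πr² = σ·4πr²·T⁴ ⇒ S = 4σT⁴/(1−a).
S = 4·5.67×10⁻⁸·(426)⁴/0.420 = 17780 W/m².
Flux falls as S = L/(4πd²), so d = √(L/(4πS)) = √(2.70×10²⁶/(4π·17780)).

d ≈ 3.48×10¹⁰ m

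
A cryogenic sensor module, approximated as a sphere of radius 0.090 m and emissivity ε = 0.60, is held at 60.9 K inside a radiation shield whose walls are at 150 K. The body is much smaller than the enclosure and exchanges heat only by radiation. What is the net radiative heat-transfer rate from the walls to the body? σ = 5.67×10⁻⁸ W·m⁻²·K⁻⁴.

P_net ≈ 1.71 W

For a small grey body in a large enclosure: P_net = εσA(T_body⁴ − T_wall⁴).
A = 4πr² = 0.1018 m²; T_body⁴ − T_wall⁴ = 1.376×10⁷ − 5.062×10⁸ = -4.925×10⁸ K⁴.
|P_net| = 0.60·5.67×10⁻⁸·0.1018·4.925×10⁸.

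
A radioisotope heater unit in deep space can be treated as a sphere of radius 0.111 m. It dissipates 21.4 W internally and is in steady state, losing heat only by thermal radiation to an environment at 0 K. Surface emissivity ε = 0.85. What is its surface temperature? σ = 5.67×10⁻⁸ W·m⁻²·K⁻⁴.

T ≈ 231 K

Steady state: internal power = radiated power, P = εσA T⁴.
Radiating area A = 4πr² = 0.1548 m².
T⁴ = P/(εσA) = 21.4/(0.85·5.67×10⁻⁸·0.1548) = 2.868×10⁹ K⁴.
T = (2.868×10⁹)^(1/4).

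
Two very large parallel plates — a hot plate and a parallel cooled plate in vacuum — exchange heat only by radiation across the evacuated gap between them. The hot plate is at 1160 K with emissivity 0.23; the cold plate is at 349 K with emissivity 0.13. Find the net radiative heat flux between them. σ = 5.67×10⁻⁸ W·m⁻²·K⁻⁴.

For two infinite grey parallel plates, q = σ(T₁⁴ − T₂⁴)/(1/ε₁ + 1/ε₂ − 1).
T₁⁴ − T₂⁴ = 1.811×10¹² − 1.484×10¹⁰ = 1.796×10¹² K⁴.
1/ε₁ + 1/ε₂ − 1 = 4.348 + 7.692 − 1 = 11.04.
q = 5.67×10⁻⁸ × 1.796×10¹² / 11.04.

q ≈ 9220 W/m²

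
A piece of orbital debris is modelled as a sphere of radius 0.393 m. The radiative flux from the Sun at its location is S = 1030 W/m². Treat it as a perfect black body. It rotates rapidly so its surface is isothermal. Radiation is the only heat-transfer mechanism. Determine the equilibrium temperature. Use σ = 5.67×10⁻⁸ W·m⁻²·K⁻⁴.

At equilibrium, absorbed power = emitted power.
Absorbing cross-section = πr² = 0.4852 m²; emitting surface = 4πr² = 1.941 m² (ratio 4).
S·A_cross = εσ·A_surf·T⁴  ⇒  T⁴ = S/(4σ).
T⁴ = 1.00·1030/(4·5.67×10⁻⁸) = 4.541×10⁹ K⁴.
T = (4.541×10⁹)^(1/4).

T ≈ 260 K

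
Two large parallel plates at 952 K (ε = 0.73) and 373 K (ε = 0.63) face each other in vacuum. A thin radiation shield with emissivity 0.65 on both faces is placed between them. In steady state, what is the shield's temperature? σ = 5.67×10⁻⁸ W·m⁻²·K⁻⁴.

T_s ≈ 815 K

In steady state the net flux on the hot side equals that on the cold side.
σ(T₁⁴−T_s⁴)/D₁ = σ(T_s⁴−T₂⁴)/D₂, with D₁ = 1/ε₁+1/ε_s−1 = 1.908, D₂ = 1/ε_s+1/ε₂−1 = 2.126.
Solve for T_s⁴: T_s⁴ = (D₂·T₁⁴ + D₁·T₂⁴)/(D₁+D₂) = 4.420×10¹¹ K⁴.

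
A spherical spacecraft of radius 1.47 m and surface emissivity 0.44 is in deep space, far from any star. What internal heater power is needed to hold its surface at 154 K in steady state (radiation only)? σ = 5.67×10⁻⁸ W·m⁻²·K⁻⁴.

P = εσ·4πr²·T⁴.
4πr² = 27.15 m²; T⁴ = 5.624×10⁸ K⁴.
P = 0.44·5.67×10⁻⁸·27.15·5.624×10⁸.

P ≈ 381 W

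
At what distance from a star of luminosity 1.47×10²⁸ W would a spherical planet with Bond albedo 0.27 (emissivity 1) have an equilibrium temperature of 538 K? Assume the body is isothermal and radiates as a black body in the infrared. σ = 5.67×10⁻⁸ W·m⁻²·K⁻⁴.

For an isothermal black-emitting sphere, (1−a)S·πr² = σ·4πr²·T⁴ ⇒ S = 4σT⁴/(1−a).
S = 4·5.67×10⁻⁸·(538)⁴/0.730 = 26030 W/m².
Flux falls as S = L/(4πd²), so d = √(L/(4πS)) = √(1.47×10²⁸/(4π·26030)).

d ≈ 2.12×10¹¹ m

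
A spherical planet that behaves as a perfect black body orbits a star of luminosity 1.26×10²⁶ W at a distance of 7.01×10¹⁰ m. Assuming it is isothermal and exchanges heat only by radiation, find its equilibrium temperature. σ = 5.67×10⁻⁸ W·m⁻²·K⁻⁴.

First find the stellar flux at distance d: S = L/(4πd²) = 1.26×10²⁶/(4π·(7.01×10¹⁰)²) = 2040 W/m².
For an isothermal sphere, absorbed (1−a)S·πr² = emitted σ·4πr²·T⁴, so T⁴ = (1−a)S/(4σ).
T⁴ = 1.00·2040/(4·5.67×10⁻⁸) = 8.997×10⁹ K⁴.

T ≈ 308 K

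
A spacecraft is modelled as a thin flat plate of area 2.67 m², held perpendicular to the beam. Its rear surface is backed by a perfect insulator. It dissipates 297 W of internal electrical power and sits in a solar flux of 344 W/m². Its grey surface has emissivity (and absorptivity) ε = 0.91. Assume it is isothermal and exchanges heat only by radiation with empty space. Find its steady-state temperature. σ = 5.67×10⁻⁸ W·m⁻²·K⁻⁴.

At steady state, absorbed solar power + internal power = radiated power.
Absorbed: α·S·A_cross = 0.91·344·2.670 = 835.8 W (cross-section A).
Total input = 835.8 + 297 = 1133 W.
Radiated: εσ·A_surf·T⁴ with A_surf = A = 2.670 m².
T⁴ = 1133/(0.91·5.67×10⁻⁸·2.670) = 8.223×10⁹ K⁴.

T ≈ 301 K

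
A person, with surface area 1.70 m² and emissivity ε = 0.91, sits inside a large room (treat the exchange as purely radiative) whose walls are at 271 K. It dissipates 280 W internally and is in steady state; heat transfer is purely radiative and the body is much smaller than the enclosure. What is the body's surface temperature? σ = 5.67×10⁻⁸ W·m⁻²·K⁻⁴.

T ≈ 304 K

For a small grey body in a large enclosure, net radiated power = εσA(T⁴ − T_w⁴).
Steady state: P = εσA(T⁴ − T_w⁴) with A = 1.70 m².
T⁴ = P/(εσA) + T_w⁴ = 280/(0.91·5.67×10⁻⁸·1.700) + (271)⁴
    = 3.192×10⁹ + 5.394×10⁹ = 8.586×10⁹ K⁴.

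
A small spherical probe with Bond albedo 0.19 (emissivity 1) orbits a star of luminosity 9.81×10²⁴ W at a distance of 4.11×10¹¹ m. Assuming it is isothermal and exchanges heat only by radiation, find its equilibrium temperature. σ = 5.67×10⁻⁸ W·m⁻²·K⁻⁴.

T ≈ 63.7 K

First find the stellar flux at distance d: S = L/(4πd²) = 9.81×10²⁴/(4π·(4.11×10¹¹)²) = 4.621 W/m².
For an isothermal sphere, absorbed (1−a)S·πr² = emitted σ·4πr²·T⁴, so T⁴ = (1−a)S/(4σ).
T⁴ = 0.810·4.621/(4·5.67×10⁻⁸) = 1.651×10⁷ K⁴.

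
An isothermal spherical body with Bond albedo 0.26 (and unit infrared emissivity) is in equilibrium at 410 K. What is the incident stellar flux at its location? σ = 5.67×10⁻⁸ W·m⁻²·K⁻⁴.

S ≈ 8660 W/m²

(1−a)S·πr² = σ·4πr²·T⁴ ⇒ S = 4σT⁴/(1−a).
S = 4·5.67×10⁻⁸·2.826×10¹⁰/0.740.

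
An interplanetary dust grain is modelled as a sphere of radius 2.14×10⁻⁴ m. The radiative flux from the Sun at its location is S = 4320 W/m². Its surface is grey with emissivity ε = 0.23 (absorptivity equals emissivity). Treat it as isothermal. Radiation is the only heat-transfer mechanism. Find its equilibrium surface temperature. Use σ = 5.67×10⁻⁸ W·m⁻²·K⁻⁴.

At equilibrium, absorbed power = emitted power.
Absorbing cross-section = πr² = 1.439×10⁻⁷ m²; emitting surface = 4πr² = 5.755×10⁻⁷ m² (ratio 4).
εS·A_cross = εσ·A_surf·T⁴  ⇒  T⁴ = S/(4σ)   (ε cancels).
T⁴ = 4320/(4·5.67×10⁻⁸) = 1.905×10¹⁰ K⁴.
T = (1.905×10¹⁰)^(1/4).

T ≈ 372 K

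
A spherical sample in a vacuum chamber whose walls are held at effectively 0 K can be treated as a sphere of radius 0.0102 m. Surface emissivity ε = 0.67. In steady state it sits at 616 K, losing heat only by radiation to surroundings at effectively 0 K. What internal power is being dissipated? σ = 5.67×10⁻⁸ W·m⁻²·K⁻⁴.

P ≈ 7.15 W

Steady state: P = εσA T⁴.
A = 4πr² = 0.001307 m²; T⁴ = (616)⁴ = 1.440×10¹¹ K⁴.
P = 0.67 × 5.67×10⁻⁸ × 0.001307 × 1.440×10¹¹.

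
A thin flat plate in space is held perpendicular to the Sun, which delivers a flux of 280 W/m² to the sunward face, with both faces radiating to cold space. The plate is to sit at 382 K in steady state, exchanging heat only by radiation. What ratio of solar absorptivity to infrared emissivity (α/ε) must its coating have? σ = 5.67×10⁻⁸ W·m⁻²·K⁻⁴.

α/ε ≈ 8.62

Balance: αS·A = εσ·2A·T⁴ ⇒ α/ε = 2σT⁴/S.
α/ε = 2·5.67×10⁻⁸·(382)⁴/280 = 2·5.67×10⁻⁸·2.129×10¹⁰/280.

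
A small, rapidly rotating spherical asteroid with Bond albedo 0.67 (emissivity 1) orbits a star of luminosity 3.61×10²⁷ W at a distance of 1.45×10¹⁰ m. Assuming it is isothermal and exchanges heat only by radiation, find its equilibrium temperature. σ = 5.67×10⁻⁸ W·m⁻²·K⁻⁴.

T ≈ 1190 K

First find the stellar flux at distance d: S = L/(4πd²) = 3.61×10²⁷/(4π·(1.45×10¹⁰)²) = 1.366×10⁶ W/m².
For an isothermal sphere, absorbed (1−a)S·πr² = emitted σ·4πr²·T⁴, so T⁴ = (1−a)S/(4σ).
T⁴ = 0.330·1.366×10⁶/(4·5.67×10⁻⁸) = 1.988×10¹² K⁴.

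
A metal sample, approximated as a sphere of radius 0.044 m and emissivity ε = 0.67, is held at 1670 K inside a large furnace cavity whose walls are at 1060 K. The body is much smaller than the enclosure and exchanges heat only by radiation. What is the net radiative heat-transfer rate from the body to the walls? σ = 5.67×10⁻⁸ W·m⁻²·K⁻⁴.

For a small grey body in a large enclosure: P_net = εσA(T_body⁴ − T_wall⁴).
A = 4πr² = 0.02433 m²; T_body⁴ − T_wall⁴ = 7.778×10¹² − 1.262×10¹² = 6.515×10¹² K⁴.
|P_net| = 0.67·5.67×10⁻⁸·0.02433·6.515×10¹².

P_net ≈ 6020 W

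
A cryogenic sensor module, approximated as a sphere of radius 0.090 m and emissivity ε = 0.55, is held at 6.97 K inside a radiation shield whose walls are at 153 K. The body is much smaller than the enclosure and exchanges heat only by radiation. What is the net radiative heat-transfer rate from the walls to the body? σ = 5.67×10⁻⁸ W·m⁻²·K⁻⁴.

P_net ≈ 1.74 W

For a small grey body in a large enclosure: P_net = εσA(T_body⁴ − T_wall⁴).
A = 4πr² = 0.1018 m²; T_body⁴ − T_wall⁴ = 2360 − 5.480×10⁸ = -5.480×10⁸ K⁴.
|P_net| = 0.55·5.67×10⁻⁸·0.1018·5.480×10⁸.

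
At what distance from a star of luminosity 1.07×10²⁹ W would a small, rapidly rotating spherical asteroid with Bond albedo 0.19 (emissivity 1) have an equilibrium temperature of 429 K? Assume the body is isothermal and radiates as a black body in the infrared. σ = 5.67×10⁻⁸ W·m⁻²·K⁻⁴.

For an isothermal black-emitting sphere, (1−a)S·πr² = σ·4πr²·T⁴ ⇒ S = 4σT⁴/(1−a).
S = 4·5.67×10⁻⁸·(429)⁴/0.810 = 9484 W/m².
Flux falls as S = L/(4πd²), so d = √(L/(4πS)) = √(1.07×10²⁹/(4π·9484)).

d ≈ 9.48×10¹¹ m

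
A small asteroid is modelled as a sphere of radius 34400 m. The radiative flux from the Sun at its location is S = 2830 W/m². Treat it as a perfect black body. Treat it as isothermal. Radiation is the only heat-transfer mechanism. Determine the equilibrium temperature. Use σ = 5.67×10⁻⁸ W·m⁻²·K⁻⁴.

T ≈ 334 K

At equilibrium, absorbed power = emitted power.
Absorbing cross-section = πr² = 3.718×10⁹ m²; emitting surface = 4πr² = 1.487×10¹⁰ m² (ratio 4).
S·A_cross = εσ·A_surf·T⁴  ⇒  T⁴ = S/(4σ).
T⁴ = 1.00·2830/(4·5.67×10⁻⁸) = 1.248×10¹⁰ K⁴.
T = (1.248×10¹⁰)^(1/4).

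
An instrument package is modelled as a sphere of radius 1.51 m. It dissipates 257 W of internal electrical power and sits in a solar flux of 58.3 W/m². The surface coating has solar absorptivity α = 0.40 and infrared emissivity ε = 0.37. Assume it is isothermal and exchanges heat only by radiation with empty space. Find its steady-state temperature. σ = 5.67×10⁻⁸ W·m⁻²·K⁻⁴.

At steady state, absorbed solar power + internal power = radiated power.
Absorbed: α·S·A_cross = 0.40·58.3·7.163 = 167.0 W (cross-section πr²).
Total input = 167.0 + 257 = 424.0 W.
Radiated: εσ·A_surf·T⁴ with A_surf = 4πr² = 28.65 m².
T⁴ = 424.0/(0.37·5.67×10⁻⁸·28.65) = 7.054×10⁸ K⁴.

T ≈ 163 K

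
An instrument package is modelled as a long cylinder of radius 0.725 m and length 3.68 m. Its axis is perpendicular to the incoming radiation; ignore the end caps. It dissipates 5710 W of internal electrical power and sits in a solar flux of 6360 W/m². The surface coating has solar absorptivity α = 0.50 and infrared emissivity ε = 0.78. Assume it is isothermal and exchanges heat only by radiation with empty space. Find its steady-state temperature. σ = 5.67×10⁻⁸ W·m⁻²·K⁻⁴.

At steady state, absorbed solar power + internal power = radiated power.
Absorbed: α·S·A_cross = 0.50·6360·5.336 = 16970 W (cross-section 2rL).
Total input = 16970 + 5710 = 22680 W.
Radiated: εσ·A_surf·T⁴ with A_surf = 2πrL = 16.76 m².
T⁴ = 22680/(0.78·5.67×10⁻⁸·16.76) = 3.059×10¹⁰ K⁴.

T ≈ 418 K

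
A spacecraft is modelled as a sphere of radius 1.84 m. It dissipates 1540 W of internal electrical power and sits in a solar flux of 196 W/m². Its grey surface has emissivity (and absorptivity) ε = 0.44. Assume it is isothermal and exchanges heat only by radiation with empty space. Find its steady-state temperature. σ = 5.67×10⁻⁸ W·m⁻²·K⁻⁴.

At steady state, absorbed solar power + internal power = radiated power.
Absorbed: α·S·A_cross = 0.44·196·10.64 = 917.3 W (cross-section πr²).
Total input = 917.3 + 1540 = 2457 W.
Radiated: εσ·A_surf·T⁴ with A_surf = 4πr² = 42.54 m².
T⁴ = 2457/(0.44·5.67×10⁻⁸·42.54) = 2.315×10⁹ K⁴.

T ≈ 219 K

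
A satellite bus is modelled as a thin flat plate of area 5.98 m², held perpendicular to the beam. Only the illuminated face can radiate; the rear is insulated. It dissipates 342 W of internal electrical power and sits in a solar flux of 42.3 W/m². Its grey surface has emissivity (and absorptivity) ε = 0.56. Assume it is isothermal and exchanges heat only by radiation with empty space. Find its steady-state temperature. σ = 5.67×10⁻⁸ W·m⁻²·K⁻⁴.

T ≈ 225 K

At steady state, absorbed solar power + internal power = radiated power.
Absorbed: α·S·A_cross = 0.56·42.3·5.980 = 141.7 W (cross-section A).
Total input = 141.7 + 342 = 483.7 W.
Radiated: εσ·A_surf·T⁴ with A_surf = A = 5.980 m².
T⁴ = 483.7/(0.56·5.67×10⁻⁸·5.980) = 2.547×10⁹ K⁴.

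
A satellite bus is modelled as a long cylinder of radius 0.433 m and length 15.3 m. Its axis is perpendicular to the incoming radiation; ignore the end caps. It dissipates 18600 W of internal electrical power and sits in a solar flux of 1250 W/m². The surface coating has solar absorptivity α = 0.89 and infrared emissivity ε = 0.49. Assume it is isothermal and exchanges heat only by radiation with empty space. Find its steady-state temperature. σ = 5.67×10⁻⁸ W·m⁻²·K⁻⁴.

At steady state, absorbed solar power + internal power = radiated power.
Absorbed: α·S·A_cross = 0.89·1250·13.25 = 14740 W (cross-section 2rL).
Total input = 14740 + 18600 = 33340 W.
Radiated: εσ·A_surf·T⁴ with A_surf = 2πrL = 41.63 m².
T⁴ = 33340/(0.49·5.67×10⁻⁸·41.63) = 2.883×10¹⁰ K⁴.

T ≈ 412 K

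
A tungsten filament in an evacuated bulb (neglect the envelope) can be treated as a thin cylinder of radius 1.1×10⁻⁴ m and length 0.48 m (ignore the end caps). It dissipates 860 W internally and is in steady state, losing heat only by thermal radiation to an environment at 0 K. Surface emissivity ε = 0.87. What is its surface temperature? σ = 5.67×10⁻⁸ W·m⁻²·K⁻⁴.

T ≈ 2690 K

Steady state: internal power = radiated power, P = εσA T⁴.
Radiating area A = 2πrL = 3.318×10⁻⁴ m².
T⁴ = P/(εσA) = 860/(0.87·5.67×10⁻⁸·3.318×10⁻⁴) = 5.255×10¹³ K⁴.
T = (5.255×10¹³)^(1/4).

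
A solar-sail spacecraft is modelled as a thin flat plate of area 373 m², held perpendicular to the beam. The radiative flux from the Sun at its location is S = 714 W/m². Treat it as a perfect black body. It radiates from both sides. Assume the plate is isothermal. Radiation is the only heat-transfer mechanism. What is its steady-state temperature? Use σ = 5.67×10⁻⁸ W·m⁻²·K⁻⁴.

T ≈ 282 K

At equilibrium, absorbed power = emitted power.
Absorbing cross-section = A = 373.0 m²; emitting surface = 2A = 746.0 m² (ratio 2).
S·A_cross = εσ·A_surf·T⁴  ⇒  T⁴ = S/(2σ).
T⁴ = 1.00·714/(2·5.67×10⁻⁸) = 6.296×10⁹ K⁴.
T = (6.296×10⁹)^(1/4).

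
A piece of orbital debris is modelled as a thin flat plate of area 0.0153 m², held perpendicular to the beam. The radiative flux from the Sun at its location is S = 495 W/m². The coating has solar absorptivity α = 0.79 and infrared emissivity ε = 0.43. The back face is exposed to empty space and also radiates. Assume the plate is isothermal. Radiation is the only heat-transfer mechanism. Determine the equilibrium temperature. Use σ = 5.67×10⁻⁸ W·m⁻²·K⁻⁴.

T ≈ 299 K

At equilibrium, absorbed power = emitted power.
Absorbing cross-section = A = 0.01530 m²; emitting surface = 2A = 0.03060 m² (ratio 2).
αS·A_cross = εσ·A_surf·T⁴  ⇒  T⁴ = αS/(ε·2σ).
T⁴ = 0.790·495/(0.43·2·5.67×10⁻⁸) = 8.020×10⁹ K⁴.
T = (8.020×10⁹)^(1/4).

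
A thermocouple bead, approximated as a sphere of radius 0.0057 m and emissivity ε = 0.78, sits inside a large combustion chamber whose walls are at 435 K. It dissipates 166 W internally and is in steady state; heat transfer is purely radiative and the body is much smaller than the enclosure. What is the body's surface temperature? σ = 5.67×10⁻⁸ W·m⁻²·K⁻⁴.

For a small grey body in a large enclosure, net radiated power = εσA(T⁴ − T_w⁴).
Steady state: P = εσA(T⁴ − T_w⁴) with A = 4πr² = 4.083×10⁻⁴ m².
T⁴ = P/(εσA) + T_w⁴ = 166/(0.78·5.67×10⁻⁸·4.083×10⁻⁴) + (435)⁴
    = 9.193×10¹² + 3.581×10¹⁰ = 9.229×10¹² K⁴.

T ≈ 1740 K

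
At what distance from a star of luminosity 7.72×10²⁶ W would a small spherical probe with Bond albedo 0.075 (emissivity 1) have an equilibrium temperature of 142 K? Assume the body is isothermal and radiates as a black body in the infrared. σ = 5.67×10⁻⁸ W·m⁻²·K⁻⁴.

For an isothermal black-emitting sphere, (1−a)S·πr² = σ·4πr²·T⁴ ⇒ S = 4σT⁴/(1−a).
S = 4·5.67×10⁻⁸·(142)⁴/0.925 = 99.69 W/m².
Flux falls as S = L/(4πd²), so d = √(L/(4πS)) = √(7.72×10²⁶/(4π·99.69)).

d ≈ 7.85×10¹¹ m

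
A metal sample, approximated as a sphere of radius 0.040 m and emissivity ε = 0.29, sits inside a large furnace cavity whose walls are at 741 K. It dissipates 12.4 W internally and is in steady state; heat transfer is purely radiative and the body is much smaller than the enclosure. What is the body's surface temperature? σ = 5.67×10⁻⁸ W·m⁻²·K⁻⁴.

T ≈ 763 K

For a small grey body in a large enclosure, net radiated power = εσA(T⁴ − T_w⁴).
Steady state: P = εσA(T⁴ − T_w⁴) with A = 4πr² = 0.02011 m².
T⁴ = P/(εσA) + T_w⁴ = 12.4/(0.29·5.67×10⁻⁸·0.02011) + (741)⁴
    = 3.751×10¹⁰ + 3.015×10¹¹ = 3.390×10¹¹ K⁴.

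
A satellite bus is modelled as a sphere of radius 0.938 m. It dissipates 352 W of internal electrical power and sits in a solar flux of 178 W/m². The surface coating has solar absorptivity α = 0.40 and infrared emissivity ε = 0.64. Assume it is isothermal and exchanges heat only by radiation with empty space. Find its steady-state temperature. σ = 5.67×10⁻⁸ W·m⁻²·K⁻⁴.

T ≈ 192 K

At steady state, absorbed solar power + internal power = radiated power.
Absorbed: α·S·A_cross = 0.40·178·2.764 = 196.8 W (cross-section πr²).
Total input = 196.8 + 352 = 548.8 W.
Radiated: εσ·A_surf·T⁴ with A_surf = 4πr² = 11.06 m².
T⁴ = 548.8/(0.64·5.67×10⁻⁸·11.06) = 1.368×10⁹ K⁴.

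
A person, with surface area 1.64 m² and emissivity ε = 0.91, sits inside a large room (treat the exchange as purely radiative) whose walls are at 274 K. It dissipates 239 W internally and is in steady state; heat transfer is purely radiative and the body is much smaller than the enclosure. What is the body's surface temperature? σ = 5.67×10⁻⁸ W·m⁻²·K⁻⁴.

T ≈ 303 K

For a small grey body in a large enclosure, net radiated power = εσA(T⁴ − T_w⁴).
Steady state: P = εσA(T⁴ − T_w⁴) with A = 1.64 m².
T⁴ = P/(εσA) + T_w⁴ = 239/(0.91·5.67×10⁻⁸·1.640) + (274)⁴
    = 2.824×10⁹ + 5.636×10⁹ = 8.461×10⁹ K⁴.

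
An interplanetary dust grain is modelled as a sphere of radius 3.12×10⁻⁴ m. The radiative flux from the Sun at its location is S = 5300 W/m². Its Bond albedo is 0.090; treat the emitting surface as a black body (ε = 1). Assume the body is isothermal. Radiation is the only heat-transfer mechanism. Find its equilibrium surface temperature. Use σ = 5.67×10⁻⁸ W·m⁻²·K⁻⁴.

T ≈ 382 K

At equilibrium, absorbed power = emitted power.
Absorbing cross-section = πr² = 3.058×10⁻⁷ m²; emitting surface = 4πr² = 1.223×10⁻⁶ m² (ratio 4).
(1−a)S·A_cross = εσ·A_surf·T⁴  ⇒  T⁴ = (1−a)S/(4σ).
T⁴ = 0.910·5300/(4·5.67×10⁻⁸) = 2.127×10¹⁰ K⁴.
T = (2.127×10¹⁰)^(1/4).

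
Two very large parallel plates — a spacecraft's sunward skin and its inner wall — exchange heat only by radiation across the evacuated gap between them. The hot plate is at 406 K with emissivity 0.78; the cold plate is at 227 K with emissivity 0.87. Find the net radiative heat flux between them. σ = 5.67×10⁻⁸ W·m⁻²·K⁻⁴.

q ≈ 971 W/m²

For two infinite grey parallel plates, q = σ(T₁⁴ − T₂⁴)/(1/ε₁ + 1/ε₂ − 1).
T₁⁴ − T₂⁴ = 2.717×10¹⁰ − 2.655×10⁹ = 2.452×10¹⁰ K⁴.
1/ε₁ + 1/ε₂ − 1 = 1.282 + 1.149 − 1 = 1.431.
q = 5.67×10⁻⁸ × 2.452×10¹⁰ / 1.431.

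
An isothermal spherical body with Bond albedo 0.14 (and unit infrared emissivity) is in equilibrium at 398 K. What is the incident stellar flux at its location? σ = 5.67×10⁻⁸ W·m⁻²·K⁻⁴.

(1−a)S·πr² = σ·4πr²·T⁴ ⇒ S = 4σT⁴/(1−a).
S = 4·5.67×10⁻⁸·2.509×10¹⁰/0.860.

S ≈ 6620 W/m²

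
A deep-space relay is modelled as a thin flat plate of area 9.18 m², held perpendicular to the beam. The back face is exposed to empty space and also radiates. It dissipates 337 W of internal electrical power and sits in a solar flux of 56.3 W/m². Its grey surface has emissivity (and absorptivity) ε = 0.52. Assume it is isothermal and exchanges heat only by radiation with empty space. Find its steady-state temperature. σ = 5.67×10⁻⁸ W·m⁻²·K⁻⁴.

T ≈ 183 K

At steady state, absorbed solar power + internal power = radiated power.
Absorbed: α·S·A_cross = 0.52·56.3·9.180 = 268.8 W (cross-section A).
Total input = 268.8 + 337 = 605.8 W.
Radiated: εσ·A_surf·T⁴ with A_surf = 2A = 18.36 m².
T⁴ = 605.8/(0.52·5.67×10⁻⁸·18.36) = 1.119×10⁹ K⁴.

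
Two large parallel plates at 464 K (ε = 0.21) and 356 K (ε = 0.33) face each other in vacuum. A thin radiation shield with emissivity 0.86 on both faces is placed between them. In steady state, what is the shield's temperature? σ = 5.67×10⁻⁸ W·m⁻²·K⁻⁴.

T_s ≈ 409 K

In steady state the net flux on the hot side equals that on the cold side.
σ(T₁⁴−T_s⁴)/D₁ = σ(T_s⁴−T₂⁴)/D₂, with D₁ = 1/ε₁+1/ε_s−1 = 4.925, D₂ = 1/ε_s+1/ε₂−1 = 3.193.
Solve for T_s⁴: T_s⁴ = (D₂·T₁⁴ + D₁·T₂⁴)/(D₁+D₂) = 2.798×10¹⁰ K⁴.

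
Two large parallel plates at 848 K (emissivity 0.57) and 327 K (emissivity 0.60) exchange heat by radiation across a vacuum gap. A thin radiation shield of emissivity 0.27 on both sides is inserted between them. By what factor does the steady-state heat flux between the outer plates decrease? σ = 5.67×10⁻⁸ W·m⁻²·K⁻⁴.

factor ≈ 3.65

Without shield: q₀ = σΔ(T⁴)/(1/ε₁+1/ε₂−1) with denominator 2.421.
With shield the two gaps are in series; the resistances add: (1/ε₁+1/ε_s−1)+(1/ε_s+1/ε₂−1) = 4.458+4.370 = 8.828.
Heat-flux ratio q₀/q = 8.828/2.421.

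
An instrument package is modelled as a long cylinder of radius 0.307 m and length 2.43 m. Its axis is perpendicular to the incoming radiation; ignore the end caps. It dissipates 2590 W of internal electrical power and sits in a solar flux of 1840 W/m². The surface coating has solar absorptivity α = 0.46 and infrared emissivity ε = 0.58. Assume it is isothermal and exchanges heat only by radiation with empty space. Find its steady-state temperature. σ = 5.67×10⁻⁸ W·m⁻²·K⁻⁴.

At steady state, absorbed solar power + internal power = radiated power.
Absorbed: α·S·A_cross = 0.46·1840·1.492 = 1263 W (cross-section 2rL).
Total input = 1263 + 2590 = 3853 W.
Radiated: εσ·A_surf·T⁴ with A_surf = 2πrL = 4.687 m².
T⁴ = 3853/(0.58·5.67×10⁻⁸·4.687) = 2.499×10¹⁰ K⁴.

T ≈ 398 K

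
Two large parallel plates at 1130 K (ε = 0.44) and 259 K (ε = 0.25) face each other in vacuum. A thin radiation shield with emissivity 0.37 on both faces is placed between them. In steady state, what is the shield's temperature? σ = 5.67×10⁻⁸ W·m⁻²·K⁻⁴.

In steady state the net flux on the hot side equals that on the cold side.
σ(T₁⁴−T_s⁴)/D₁ = σ(T_s⁴−T₂⁴)/D₂, with D₁ = 1/ε₁+1/ε_s−1 = 3.975, D₂ = 1/ε_s+1/ε₂−1 = 5.703.
Solve for T_s⁴: T_s⁴ = (D₂·T₁⁴ + D₁·T₂⁴)/(D₁+D₂) = 9.626×10¹¹ K⁴.

T_s ≈ 991 K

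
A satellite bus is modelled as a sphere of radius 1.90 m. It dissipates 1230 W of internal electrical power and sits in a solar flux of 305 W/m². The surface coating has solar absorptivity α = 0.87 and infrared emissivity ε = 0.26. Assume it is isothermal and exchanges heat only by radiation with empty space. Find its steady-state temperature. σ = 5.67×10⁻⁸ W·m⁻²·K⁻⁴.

At steady state, absorbed solar power + internal power = radiated power.
Absorbed: α·S·A_cross = 0.87·305·11.34 = 3009 W (cross-section πr²).
Total input = 3009 + 1230 = 4239 W.
Radiated: εσ·A_surf·T⁴ with A_surf = 4πr² = 45.36 m².
T⁴ = 4239/(0.26·5.67×10⁻⁸·45.36) = 6.339×10⁹ K⁴.

T ≈ 282 K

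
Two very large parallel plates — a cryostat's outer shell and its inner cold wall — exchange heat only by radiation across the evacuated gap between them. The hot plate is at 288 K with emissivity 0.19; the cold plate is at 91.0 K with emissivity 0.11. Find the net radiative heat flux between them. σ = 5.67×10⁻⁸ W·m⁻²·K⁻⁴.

For two infinite grey parallel plates, q = σ(T₁⁴ − T₂⁴)/(1/ε₁ + 1/ε₂ − 1).
T₁⁴ − T₂⁴ = 6.880×10⁹ − 6.857×10⁷ = 6.811×10⁹ K⁴.
1/ε₁ + 1/ε₂ − 1 = 5.263 + 9.091 − 1 = 13.35.
q = 5.67×10⁻⁸ × 6.811×10⁹ / 13.35.

q ≈ 28.9 W/m²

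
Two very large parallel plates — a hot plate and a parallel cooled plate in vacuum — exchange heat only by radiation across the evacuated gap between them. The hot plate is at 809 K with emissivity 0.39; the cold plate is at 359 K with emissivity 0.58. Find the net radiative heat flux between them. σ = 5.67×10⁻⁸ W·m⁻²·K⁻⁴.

q ≈ 7100 W/m²

For two infinite grey parallel plates, q = σ(T₁⁴ − T₂⁴)/(1/ε₁ + 1/ε₂ − 1).
T₁⁴ − T₂⁴ = 4.283×10¹¹ − 1.661×10¹⁰ = 4.117×10¹¹ K⁴.
1/ε₁ + 1/ε₂ − 1 = 2.564 + 1.724 − 1 = 3.288.
q = 5.67×10⁻⁸ × 4.117×10¹¹ / 3.288.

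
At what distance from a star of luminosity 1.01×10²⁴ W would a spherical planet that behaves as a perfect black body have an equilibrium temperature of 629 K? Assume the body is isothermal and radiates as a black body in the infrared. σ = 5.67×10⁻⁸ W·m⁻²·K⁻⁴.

d ≈ 1.50×10⁹ m

For an isothermal black-emitting sphere, (1−a)S·πr² = σ·4πr²·T⁴ ⇒ S = 4σT⁴/(1−a).
S = 4·5.67×10⁻⁸·(629)⁴/1.00 = 35500 W/m².
Flux falls as S = L/(4πd²), so d = √(L/(4πS)) = √(1.01×10²⁴/(4π·35500)).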